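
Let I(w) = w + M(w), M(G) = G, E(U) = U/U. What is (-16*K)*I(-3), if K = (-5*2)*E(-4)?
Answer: -960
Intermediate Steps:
E(U) = 1
K = -10 (K = -5*2*1 = -10*1 = -10)
I(w) = 2*w (I(w) = w + w = 2*w)
(-16*K)*I(-3) = (-16*(-10))*(2*(-3)) = 160*(-6) = -960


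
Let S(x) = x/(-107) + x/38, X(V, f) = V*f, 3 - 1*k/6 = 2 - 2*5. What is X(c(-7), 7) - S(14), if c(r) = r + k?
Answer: 839146/2033 ≈ 412.76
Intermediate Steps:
k = 66 (k = 18 - 6*(2 - 2*5) = 18 - 6*(2 - 10) = 18 - 6*(-8) = 18 + 48 = 66)
c(r) = 66 + r (c(r) = r + 66 = 66 + r)
S(x) = 69*x/4066 (S(x) = x*(-1/107) + x*(1/38) = -x/107 + x/38 = 69*x/4066)
X(c(-7), 7) - S(14) = (66 - 7)*7 - 69*14/4066 = 59*7 - 1*483/2033 = 413 - 483/2033 = 839146/2033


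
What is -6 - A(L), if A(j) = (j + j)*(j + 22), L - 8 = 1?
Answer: -564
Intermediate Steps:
L = 9 (L = 8 + 1 = 9)
A(j) = 2*j*(22 + j) (A(j) = (2*j)*(22 + j) = 2*j*(22 + j))
-6 - A(L) = -6 - 2*9*(22 + 9) = -6 - 2*9*31 = -6 - 1*558 = -6 - 558 = -564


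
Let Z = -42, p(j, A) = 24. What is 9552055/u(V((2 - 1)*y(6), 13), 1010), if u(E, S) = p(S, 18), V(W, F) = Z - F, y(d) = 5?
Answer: 9552055/24 ≈ 3.9800e+5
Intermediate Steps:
V(W, F) = -42 - F
u(E, S) = 24
9552055/u(V((2 - 1)*y(6), 13), 1010) = 9552055/24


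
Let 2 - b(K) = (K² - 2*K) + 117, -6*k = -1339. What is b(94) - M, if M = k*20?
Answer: -39679/3 ≈ -13226.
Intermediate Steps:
k = 1339/6 (k = -⅙*(-1339) = 1339/6 ≈ 223.17)
b(K) = -115 - K² + 2*K (b(K) = 2 - ((K² - 2*K) + 117) = 2 - (117 + K² - 2*K) = 2 + (-117 - K² + 2*K) = -115 - K² + 2*K)
M = 13390/3 (M = (1339/6)*20 = 13390/3 ≈ 4463.3)
b(94) - M = (-115 - 1*94² + 2*94) - 1*13390/3 = (-115 - 1*8836 + 188) - 13390/3 = (-115 - 8836 + 188) - 13390/3 = -8763 - 13390/3 = -39679/3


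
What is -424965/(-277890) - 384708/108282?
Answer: -676560511/334338722 ≈ -2.0236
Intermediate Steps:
-424965/(-277890) - 384708/108282 = -424965*(-1/277890) - 384708*1/108282 = 28331/18526 - 64118/18047 = -676560511/334338722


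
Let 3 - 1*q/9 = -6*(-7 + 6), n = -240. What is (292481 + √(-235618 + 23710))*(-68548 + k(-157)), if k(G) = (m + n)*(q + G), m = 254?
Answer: -20802418644 - 142248*I*√52977 ≈ -2.0802e+10 - 3.2741e+7*I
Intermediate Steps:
q = -27 (q = 27 - (-54)*(-7 + 6) = 27 - (-54)*(-1) = 27 - 9*6 = 27 - 54 = -27)
k(G) = -378 + 14*G (k(G) = (254 - 240)*(-27 + G) = 14*(-27 + G) = -378 + 14*G)
(292481 + √(-235618 + 23710))*(-68548 + k(-157)) = (292481 + √(-235618 + 23710))*(-68548 + (-378 + 14*(-157))) = (292481 + √(-211908))*(-68548 + (-378 - 2198)) = (292481 + 2*I*√52977)*(-68548 - 2576) = (292481 + 2*I*√52977)*(-71124) = -20802418644 - 142248*I*√52977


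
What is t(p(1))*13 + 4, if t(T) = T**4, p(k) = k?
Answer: 17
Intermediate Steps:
t(p(1))*13 + 4 = 1**4*13 + 4 = 1*13 + 4 = 13 + 4 = 17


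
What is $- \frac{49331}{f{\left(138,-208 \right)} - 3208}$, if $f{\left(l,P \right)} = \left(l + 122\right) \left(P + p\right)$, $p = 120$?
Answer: $\frac{49331}{26088} \approx 1.8909$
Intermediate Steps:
$f{\left(l,P \right)} = \left(120 + P\right) \left(122 + l\right)$ ($f{\left(l,P \right)} = \left(l + 122\right) \left(P + 120\right) = \left(122 + l\right) \left(120 + P\right) = \left(120 + P\right) \left(122 + l\right)$)
$- \frac{49331}{f{\left(138,-208 \right)} - 3208} = - \frac{49331}{\left(14640 + 120 \cdot 138 + 122 \left(-208\right) - 28704\right) - 3208} = - \frac{49331}{\left(14640 + 16560 - 25376 - 28704\right) - 3208} = - \frac{49331}{-22880 - 3208} = - \frac{49331}{-26088} = \left(-49331\right) \left(- \frac{1}{26088}\right) = \frac{49331}{26088}$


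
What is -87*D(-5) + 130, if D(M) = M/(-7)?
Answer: 475/7 ≈ 67.857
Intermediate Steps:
D(M) = -M/7 (D(M) = M*(-⅐) = -M/7)
-87*D(-5) + 130 = -(-87)*(-5)/7 + 130 = -87*5/7 + 130 = -435/7 + 130 = 475/7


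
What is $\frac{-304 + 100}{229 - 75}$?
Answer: $- \frac{102}{77} \approx -1.3247$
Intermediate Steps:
$\frac{-304 + 100}{229 - 75} = - \frac{204}{229 - 75} = - \frac{204}{154} = \left(-204\right) \frac{1}{154} = - \frac{102}{77}$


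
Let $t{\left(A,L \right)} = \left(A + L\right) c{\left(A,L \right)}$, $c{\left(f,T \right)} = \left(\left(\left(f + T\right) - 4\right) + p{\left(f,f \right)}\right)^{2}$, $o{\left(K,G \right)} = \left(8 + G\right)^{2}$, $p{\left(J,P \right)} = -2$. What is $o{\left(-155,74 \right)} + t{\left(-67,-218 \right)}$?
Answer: $-24127361$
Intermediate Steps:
$c{\left(f,T \right)} = \left(-6 + T + f\right)^{2}$ ($c{\left(f,T \right)} = \left(\left(\left(f + T\right) - 4\right) - 2\right)^{2} = \left(\left(\left(T + f\right) - 4\right) - 2\right)^{2} = \left(\left(-4 + T + f\right) - 2\right)^{2} = \left(-6 + T + f\right)^{2}$)
$t{\left(A,L \right)} = \left(-6 + A + L\right)^{2} \left(A + L\right)$ ($t{\left(A,L \right)} = \left(A + L\right) \left(-6 + L + A\right)^{2} = \left(A + L\right) \left(-6 + A + L\right)^{2} = \left(-6 + A + L\right)^{2} \left(A + L\right)$)
$o{\left(-155,74 \right)} + t{\left(-67,-218 \right)} = \left(8 + 74\right)^{2} + \left(-6 - 67 - 218\right)^{2} \left(-67 - 218\right) = 82^{2} + \left(-291\right)^{2} \left(-285\right) = 6724 + 84681 \left(-285\right) = 6724 - 24134085 = -24127361$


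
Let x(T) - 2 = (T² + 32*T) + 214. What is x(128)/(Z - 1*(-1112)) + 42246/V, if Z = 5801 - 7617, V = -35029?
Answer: -94337671/3082552 ≈ -30.604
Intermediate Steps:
Z = -1816
x(T) = 216 + T² + 32*T (x(T) = 2 + ((T² + 32*T) + 214) = 2 + (214 + T² + 32*T) = 216 + T² + 32*T)
x(128)/(Z - 1*(-1112)) + 42246/V = (216 + 128² + 32*128)/(-1816 - 1*(-1112)) + 42246/(-35029) = (216 + 16384 + 4096)/(-1816 + 1112) + 42246*(-1/35029) = 20696/(-704) - 42246/35029 = 20696*(-1/704) - 42246/35029 = -2587/88 - 42246/35029 = -94337671/3082552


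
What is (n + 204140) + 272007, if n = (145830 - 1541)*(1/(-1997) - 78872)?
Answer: -22725632208706/1997 ≈ -1.1380e+10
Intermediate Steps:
n = -22726583074265/1997 (n = 144289*(-1/1997 - 78872) = 144289*(-157507385/1997) = -22726583074265/1997 ≈ -1.1380e+10)
(n + 204140) + 272007 = (-22726583074265/1997 + 204140) + 272007 = -22726175406685/1997 + 272007 = -22725632208706/1997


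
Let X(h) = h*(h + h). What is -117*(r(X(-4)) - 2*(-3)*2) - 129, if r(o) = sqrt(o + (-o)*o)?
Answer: -1533 - 468*I*sqrt(62) ≈ -1533.0 - 3685.0*I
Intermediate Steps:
X(h) = 2*h**2 (X(h) = h*(2*h) = 2*h**2)
r(o) = sqrt(o - o**2)
-117*(r(X(-4)) - 2*(-3)*2) - 129 = -117*(sqrt((2*(-4)**2)*(1 - 2*(-4)**2)) - 2*(-3)*2) - 129 = -117*(sqrt((2*16)*(1 - 2*16)) + 6*2) - 129 = -117*(sqrt(32*(1 - 1*32)) + 12) - 129 = -117*(sqrt(32*(1 - 32)) + 12) - 129 = -117*(sqrt(32*(-31)) + 12) - 129 = -117*(sqrt(-992) + 12) - 129 = -117*(4*I*sqrt(62) + 12) - 129 = -117*(12 + 4*I*sqrt(62)) - 129 = (-1404 - 468*I*sqrt(62)) - 129 = -1533 - 468*I*sqrt(62)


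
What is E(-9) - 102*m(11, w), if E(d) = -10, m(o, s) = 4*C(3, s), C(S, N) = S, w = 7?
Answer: -1234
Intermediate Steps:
m(o, s) = 12 (m(o, s) = 4*3 = 12)
E(-9) - 102*m(11, w) = -10 - 102*12 = -10 - 1224 = -1234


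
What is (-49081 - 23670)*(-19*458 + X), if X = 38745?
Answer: -2185658293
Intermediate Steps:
(-49081 - 23670)*(-19*458 + X) = (-49081 - 23670)*(-19*458 + 38745) = -72751*(-8702 + 38745) = -72751*30043 = -2185658293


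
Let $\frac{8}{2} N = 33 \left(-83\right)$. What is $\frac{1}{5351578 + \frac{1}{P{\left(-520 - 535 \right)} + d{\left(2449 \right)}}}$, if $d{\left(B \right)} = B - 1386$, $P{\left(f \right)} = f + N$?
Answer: $\frac{2707}{14486721642} \approx 1.8686 \cdot 10^{-7}$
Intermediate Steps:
$N = - \frac{2739}{4}$ ($N = \frac{33 \left(-83\right)}{4} = \frac{1}{4} \left(-2739\right) = - \frac{2739}{4} \approx -684.75$)
$P{\left(f \right)} = - \frac{2739}{4} + f$ ($P{\left(f \right)} = f - \frac{2739}{4} = - \frac{2739}{4} + f$)
$d{\left(B \right)} = -1386 + B$
$\frac{1}{5351578 + \frac{1}{P{\left(-520 - 535 \right)} + d{\left(2449 \right)}}} = \frac{1}{5351578 + \frac{1}{\left(- \frac{2739}{4} - 1055\right) + \left(-1386 + 2449\right)}} = \frac{1}{5351578 + \frac{1}{\left(- \frac{2739}{4} - 1055\right) + 1063}} = \frac{1}{5351578 + \frac{1}{- \frac{6959}{4} + 1063}} = \frac{1}{5351578 + \frac{1}{- \frac{2707}{4}}} = \frac{1}{5351578 - \frac{4}{2707}} = \frac{1}{\frac{14486721642}{2707}} = \frac{2707}{14486721642}$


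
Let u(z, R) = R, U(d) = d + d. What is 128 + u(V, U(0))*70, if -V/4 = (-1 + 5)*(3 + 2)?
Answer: 128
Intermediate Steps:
U(d) = 2*d
V = -80 (V = -4*(-1 + 5)*(3 + 2) = -16*5 = -4*20 = -80)
128 + u(V, U(0))*70 = 128 + (2*0)*70 = 128 + 0*70 = 128 + 0 = 128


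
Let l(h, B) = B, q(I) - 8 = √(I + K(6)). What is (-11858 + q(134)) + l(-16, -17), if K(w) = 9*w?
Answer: -11867 + 2*√47 ≈ -11853.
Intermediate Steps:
q(I) = 8 + √(54 + I) (q(I) = 8 + √(I + 9*6) = 8 + √(I + 54) = 8 + √(54 + I))
(-11858 + q(134)) + l(-16, -17) = (-11858 + (8 + √(54 + 134))) - 17 = (-11858 + (8 + √188)) - 17 = (-11858 + (8 + 2*√47)) - 17 = (-11850 + 2*√47) - 17 = -11867 + 2*√47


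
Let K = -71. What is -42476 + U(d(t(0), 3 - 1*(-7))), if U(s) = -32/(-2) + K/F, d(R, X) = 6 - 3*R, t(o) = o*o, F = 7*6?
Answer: -1783391/42 ≈ -42462.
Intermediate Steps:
F = 42
t(o) = o²
U(s) = 601/42 (U(s) = -32/(-2) - 71/42 = -32*(-½) - 71*1/42 = 16 - 71/42 = 601/42)
-42476 + U(d(t(0), 3 - 1*(-7))) = -42476 + 601/42 = -1783391/42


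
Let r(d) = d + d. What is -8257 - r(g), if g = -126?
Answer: -8005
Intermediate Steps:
r(d) = 2*d
-8257 - r(g) = -8257 - 2*(-126) = -8257 - 1*(-252) = -8257 + 252 = -8005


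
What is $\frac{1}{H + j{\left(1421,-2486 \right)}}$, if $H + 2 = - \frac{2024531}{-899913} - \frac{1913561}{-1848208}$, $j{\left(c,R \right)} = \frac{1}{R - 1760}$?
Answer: $\frac{3531029659734192}{4536741204319507} \approx 0.77832$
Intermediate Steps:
$j{\left(c,R \right)} = \frac{1}{-1760 + R}$
$H = \frac{2137339998833}{1663226405904}$ ($H = -2 - \left(- \frac{2024531}{899913} - \frac{1913561}{1848208}\right) = -2 - - \frac{5463792810641}{1663226405904} = -2 + \left(\frac{2024531}{899913} + \frac{1913561}{1848208}\right) = -2 + \frac{5463792810641}{1663226405904} = \frac{2137339998833}{1663226405904} \approx 1.2851$)
$\frac{1}{H + j{\left(1421,-2486 \right)}} = \frac{1}{\frac{2137339998833}{1663226405904} + \frac{1}{-1760 - 2486}} = \frac{1}{\frac{2137339998833}{1663226405904} + \frac{1}{-4246}} = \frac{1}{\frac{2137339998833}{1663226405904} - \frac{1}{4246}} = \frac{1}{\frac{4536741204319507}{3531029659734192}} = \frac{3531029659734192}{4536741204319507}$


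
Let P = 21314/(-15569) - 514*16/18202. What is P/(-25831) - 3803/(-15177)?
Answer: 1071016545058127/4273007294898831 ≈ 0.25065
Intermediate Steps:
P = -257998442/141693469 (P = 21314*(-1/15569) - 8224*1/18202 = -21314/15569 - 4112/9101 = -257998442/141693469 ≈ -1.8208)
P/(-25831) - 3803/(-15177) = -257998442/141693469/(-25831) - 3803/(-15177) = -257998442/141693469*(-1/25831) - 3803*(-1/15177) = 19846034/281544922903 + 3803/15177 = 1071016545058127/4273007294898831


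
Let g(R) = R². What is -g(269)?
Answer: -72361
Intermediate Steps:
-g(269) = -1*269² = -1*72361 = -72361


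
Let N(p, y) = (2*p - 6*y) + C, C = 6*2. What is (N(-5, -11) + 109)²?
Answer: 31329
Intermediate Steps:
C = 12
N(p, y) = 12 - 6*y + 2*p (N(p, y) = (2*p - 6*y) + 12 = (-6*y + 2*p) + 12 = 12 - 6*y + 2*p)
(N(-5, -11) + 109)² = ((12 - 6*(-11) + 2*(-5)) + 109)² = ((12 + 66 - 10) + 109)² = (68 + 109)² = 177² = 31329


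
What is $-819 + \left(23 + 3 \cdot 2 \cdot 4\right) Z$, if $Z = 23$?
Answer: $262$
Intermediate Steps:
$-819 + \left(23 + 3 \cdot 2 \cdot 4\right) Z = -819 + \left(23 + 3 \cdot 2 \cdot 4\right) 23 = -819 + \left(23 + 6 \cdot 4\right) 23 = -819 + \left(23 + 24\right) 23 = -819 + 47 \cdot 23 = -819 + 1081 = 262$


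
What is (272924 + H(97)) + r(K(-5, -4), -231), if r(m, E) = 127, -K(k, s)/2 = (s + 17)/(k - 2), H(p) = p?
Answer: 273148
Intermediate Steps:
K(k, s) = -2*(17 + s)/(-2 + k) (K(k, s) = -2*(s + 17)/(k - 2) = -2*(17 + s)/(-2 + k))
(272924 + H(97)) + r(K(-5, -4), -231) = (272924 + 97) + 127 = 273021 + 127 = 273148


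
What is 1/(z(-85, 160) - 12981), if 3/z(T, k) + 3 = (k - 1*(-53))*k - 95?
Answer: -33982/441120339 ≈ -7.7036e-5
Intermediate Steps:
z(T, k) = 3/(-98 + k*(53 + k)) (z(T, k) = 3/(-3 + ((k - 1*(-53))*k - 95)) = 3/(-3 + ((k + 53)*k - 95)) = 3/(-3 + ((53 + k)*k - 95)) = 3/(-3 + (k*(53 + k) - 95)) = 3/(-3 + (-95 + k*(53 + k))) = 3/(-98 + k*(53 + k)))
1/(z(-85, 160) - 12981) = 1/(3/(-98 + 160² + 53*160) - 12981) = 1/(3/(-98 + 25600 + 8480) - 12981) = 1/(3/33982 - 12981) = 1/(-441120339/33982) = -33982/441120339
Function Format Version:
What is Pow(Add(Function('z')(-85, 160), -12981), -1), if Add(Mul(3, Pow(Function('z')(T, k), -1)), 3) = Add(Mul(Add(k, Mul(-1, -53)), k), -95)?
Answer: Rational(-33982, 441120339) ≈ -7.7036e-5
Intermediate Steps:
Function('z')(T, k) = Mul(3, Pow(Add(-98, Mul(k, Add(53, k))), -1)) (Function('z')(T, k) = Mul(3, Pow(Add(-3, Add(Mul(Add(k, Mul(-1, -53)), k), -95)), -1)) = Mul(3, Pow(Add(-3, Add(Mul(Add(k, 53), k), -95)), -1)) = Mul(3, Pow(Add(-3, Add(Mul(Add(53, k), k), -95)), -1)) = Mul(3, Pow(Add(-3, Add(Mul(k, Add(53, k)), -95)), -1)) = Mul(3, Pow(Add(-3, Add(-95, Mul(k, Add(53, k)))), -1)) = Mul(3, Pow(Add(-98, Mul(k, Add(53, k))), -1)))
Pow(Add(Function('z')(-85, 160), -12981), -1) = Pow(Add(Mul(3, Pow(Add(-98, Pow(160, 2), Mul(53, 160)), -1)), -12981), -1) = Pow(Add(Mul(3, Pow(Add(-98, 25600, 8480), -1)), -12981), -1) = Pow(Add(Mul(3, Pow(33982, -1)), -12981), -1) = Pow(Add(Mul(3, Rational(1, 33982)), -12981), -1) = Pow(Add(Rational(3, 33982), -12981), -1) = Pow(Rational(-441120339, 33982), -1) = Rational(-33982, 441120339)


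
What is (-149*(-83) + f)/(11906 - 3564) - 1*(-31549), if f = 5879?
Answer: 131600002/4171 ≈ 31551.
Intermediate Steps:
(-149*(-83) + f)/(11906 - 3564) - 1*(-31549) = (-149*(-83) + 5879)/(11906 - 3564) - 1*(-31549) = (12367 + 5879)/8342 + 31549 = 18246*(1/8342) + 31549 = 9123/4171 + 31549 = 131600002/4171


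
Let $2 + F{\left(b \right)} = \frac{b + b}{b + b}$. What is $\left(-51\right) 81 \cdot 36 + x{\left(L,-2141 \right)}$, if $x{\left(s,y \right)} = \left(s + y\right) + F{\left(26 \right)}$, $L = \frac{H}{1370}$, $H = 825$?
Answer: $- \frac{41334927}{274} \approx -1.5086 \cdot 10^{5}$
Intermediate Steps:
$F{\left(b \right)} = -1$ ($F{\left(b \right)} = -2 + \frac{b + b}{b + b} = -2 + \frac{2 b}{2 b} = -2 + 2 b \frac{1}{2 b} = -2 + 1 = -1$)
$L = \frac{165}{274}$ ($L = \frac{825}{1370} = 825 \cdot \frac{1}{1370} = \frac{165}{274} \approx 0.60219$)
$x{\left(s,y \right)} = -1 + s + y$ ($x{\left(s,y \right)} = \left(s + y\right) - 1 = -1 + s + y$)
$\left(-51\right) 81 \cdot 36 + x{\left(L,-2141 \right)} = \left(-51\right) 81 \cdot 36 - \frac{586743}{274} = \left(-4131\right) 36 - \frac{586743}{274} = -148716 - \frac{586743}{274} = - \frac{41334927}{274}$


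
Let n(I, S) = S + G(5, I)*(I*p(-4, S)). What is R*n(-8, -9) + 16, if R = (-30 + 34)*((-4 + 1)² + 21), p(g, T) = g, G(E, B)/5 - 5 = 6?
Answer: 210136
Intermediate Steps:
G(E, B) = 55 (G(E, B) = 25 + 5*6 = 25 + 30 = 55)
R = 120 (R = 4*((-3)² + 21) = 4*(9 + 21) = 4*30 = 120)
n(I, S) = S - 220*I (n(I, S) = S + 55*(I*(-4)) = S + 55*(-4*I) = S - 220*I)
R*n(-8, -9) + 16 = 120*(-9 - 220*(-8)) + 16 = 120*(-9 + 1760) + 16 = 120*1751 + 16 = 210120 + 16 = 210136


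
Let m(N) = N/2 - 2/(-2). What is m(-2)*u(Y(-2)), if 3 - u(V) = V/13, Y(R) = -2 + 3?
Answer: 0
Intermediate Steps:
m(N) = 1 + N/2 (m(N) = N*(1/2) - 2*(-1/2) = N/2 + 1 = 1 + N/2)
Y(R) = 1
u(V) = 3 - V/13
m(-2)*u(Y(-2)) = (1 + (1/2)*(-2))*(3 - 1/13*1) = (1 - 1)*(3 - 1/13) = 0*(38/13) = 0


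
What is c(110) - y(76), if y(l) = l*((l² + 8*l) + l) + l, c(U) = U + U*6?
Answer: -490266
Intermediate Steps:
c(U) = 7*U (c(U) = U + 6*U = 7*U)
y(l) = l + l*(l² + 9*l) (y(l) = l*(l² + 9*l) + l = l + l*(l² + 9*l))
c(110) - y(76) = 7*110 - 76*(1 + 76² + 9*76) = 770 - 76*(1 + 5776 + 684) = 770 - 76*6461 = 770 - 1*491036 = 770 - 491036 = -490266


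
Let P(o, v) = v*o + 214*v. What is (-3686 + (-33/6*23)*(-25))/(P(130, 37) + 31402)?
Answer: -349/29420 ≈ -0.011863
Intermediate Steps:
P(o, v) = 214*v + o*v (P(o, v) = o*v + 214*v = 214*v + o*v)
(-3686 + (-33/6*23)*(-25))/(P(130, 37) + 31402) = (-3686 + (-33/6*23)*(-25))/(37*(214 + 130) + 31402) = (-3686 + (-33*1/6*23)*(-25))/(37*344 + 31402) = (-3686 - 11/2*23*(-25))/(12728 + 31402) = (-3686 - 253/2*(-25))/44130 = (-3686 + 6325/2)*(1/44130) = -1047/2*1/44130 = -349/29420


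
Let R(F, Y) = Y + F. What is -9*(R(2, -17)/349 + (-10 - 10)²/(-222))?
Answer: 214395/12913 ≈ 16.603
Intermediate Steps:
R(F, Y) = F + Y
-9*(R(2, -17)/349 + (-10 - 10)²/(-222)) = -9*((2 - 17)/349 + (-10 - 10)²/(-222)) = -9*(-15*1/349 + (-20)²*(-1/222)) = -9*(-15/349 + 400*(-1/222)) = -9*(-15/349 - 200/111) = -9*(-71465/38739) = 214395/12913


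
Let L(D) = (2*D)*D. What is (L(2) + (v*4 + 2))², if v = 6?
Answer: 1156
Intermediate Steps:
L(D) = 2*D²
(L(2) + (v*4 + 2))² = (2*2² + (6*4 + 2))² = (2*4 + (24 + 2))² = (8 + 26)² = 34² = 1156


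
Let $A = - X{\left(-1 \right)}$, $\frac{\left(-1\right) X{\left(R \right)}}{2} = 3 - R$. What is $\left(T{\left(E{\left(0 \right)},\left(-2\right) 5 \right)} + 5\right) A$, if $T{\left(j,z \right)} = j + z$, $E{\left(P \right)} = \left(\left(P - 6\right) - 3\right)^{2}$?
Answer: $608$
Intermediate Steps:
$X{\left(R \right)} = -6 + 2 R$ ($X{\left(R \right)} = - 2 \left(3 - R\right) = -6 + 2 R$)
$E{\left(P \right)} = \left(-9 + P\right)^{2}$ ($E{\left(P \right)} = \left(\left(P - 6\right) - 3\right)^{2} = \left(\left(-6 + P\right) - 3\right)^{2} = \left(-9 + P\right)^{2}$)
$A = 8$ ($A = - (-6 + 2 \left(-1\right)) = - (-6 - 2) = \left(-1\right) \left(-8\right) = 8$)
$\left(T{\left(E{\left(0 \right)},\left(-2\right) 5 \right)} + 5\right) A = \left(\left(\left(-9 + 0\right)^{2} - 10\right) + 5\right) 8 = \left(\left(\left(-9\right)^{2} - 10\right) + 5\right) 8 = \left(\left(81 - 10\right) + 5\right) 8 = \left(71 + 5\right) 8 = 76 \cdot 8 = 608$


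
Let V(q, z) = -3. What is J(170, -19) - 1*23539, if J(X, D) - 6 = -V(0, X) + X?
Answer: -23360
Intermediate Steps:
J(X, D) = 9 + X (J(X, D) = 6 + (-1*(-3) + X) = 6 + (3 + X) = 9 + X)
J(170, -19) - 1*23539 = (9 + 170) - 1*23539 = 179 - 23539 = -23360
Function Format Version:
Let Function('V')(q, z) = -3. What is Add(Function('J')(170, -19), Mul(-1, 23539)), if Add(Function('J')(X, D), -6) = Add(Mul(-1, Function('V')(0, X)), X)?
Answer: -23360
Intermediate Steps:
Function('J')(X, D) = Add(9, X) (Function('J')(X, D) = Add(6, Add(Mul(-1, -3), X)) = Add(6, Add(3, X)) = Add(9, X))
Add(Function('J')(170, -19), Mul(-1, 23539)) = Add(Add(9, 170), Mul(-1, 23539)) = Add(179, -23539) = -23360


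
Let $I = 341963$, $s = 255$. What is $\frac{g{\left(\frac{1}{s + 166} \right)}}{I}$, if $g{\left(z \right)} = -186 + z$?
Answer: $- \frac{78305}{143966423} \approx -0.00054391$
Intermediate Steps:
$\frac{g{\left(\frac{1}{s + 166} \right)}}{I} = \frac{-186 + \frac{1}{255 + 166}}{341963} = \left(-186 + \frac{1}{421}\right) \frac{1}{341963} = \left(- \frac{78305}{421}\right) \frac{1}{341963} = - \frac{78305}{143966423}$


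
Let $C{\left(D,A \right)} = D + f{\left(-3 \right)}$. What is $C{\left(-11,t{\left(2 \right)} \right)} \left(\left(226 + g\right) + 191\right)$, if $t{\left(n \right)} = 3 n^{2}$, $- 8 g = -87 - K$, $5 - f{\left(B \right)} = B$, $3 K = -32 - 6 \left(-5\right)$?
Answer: $- \frac{10267}{8} \approx -1283.4$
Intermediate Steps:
$K = - \frac{2}{3}$ ($K = \frac{-32 - 6 \left(-5\right)}{3} = \frac{-32 - -30}{3} = \frac{-32 + 30}{3} = \frac{1}{3} \left(-2\right) = - \frac{2}{3} \approx -0.66667$)
$f{\left(B \right)} = 5 - B$
$g = \frac{259}{24}$ ($g = - \frac{-87 - - \frac{2}{3}}{8} = - \frac{-87 + \frac{2}{3}}{8} = \left(- \frac{1}{8}\right) \left(- \frac{259}{3}\right) = \frac{259}{24} \approx 10.792$)
$C{\left(D,A \right)} = 8 + D$ ($C{\left(D,A \right)} = D + \left(5 - -3\right) = D + \left(5 + 3\right) = D + 8 = 8 + D$)
$C{\left(-11,t{\left(2 \right)} \right)} \left(\left(226 + g\right) + 191\right) = \left(8 - 11\right) \left(\left(226 + \frac{259}{24}\right) + 191\right) = - 3 \left(\frac{5683}{24} + 191\right) = \left(-3\right) \frac{10267}{24} = - \frac{10267}{8}$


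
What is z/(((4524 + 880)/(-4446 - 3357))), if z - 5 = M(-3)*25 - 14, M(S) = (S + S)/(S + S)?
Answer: -31212/1351 ≈ -23.103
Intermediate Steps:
M(S) = 1 (M(S) = (2*S)/((2*S)) = (2*S)*(1/(2*S)) = 1)
z = 16 (z = 5 + (1*25 - 14) = 5 + (25 - 14) = 5 + 11 = 16)
z/(((4524 + 880)/(-4446 - 3357))) = 16/(((4524 + 880)/(-4446 - 3357))) = 16/((5404/(-7803))) = 16/((5404*(-1/7803))) = 16/(-5404/7803) = 16*(-7803/5404) = -31212/1351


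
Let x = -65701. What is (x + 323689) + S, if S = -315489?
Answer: -57501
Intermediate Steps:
(x + 323689) + S = (-65701 + 323689) - 315489 = 257988 - 315489 = -57501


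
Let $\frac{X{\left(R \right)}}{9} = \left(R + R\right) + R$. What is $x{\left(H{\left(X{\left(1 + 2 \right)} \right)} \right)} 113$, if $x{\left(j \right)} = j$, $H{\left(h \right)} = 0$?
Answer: $0$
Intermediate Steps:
$X{\left(R \right)} = 27 R$ ($X{\left(R \right)} = 9 \left(\left(R + R\right) + R\right) = 9 \left(2 R + R\right) = 9 \cdot 3 R = 27 R$)
$x{\left(H{\left(X{\left(1 + 2 \right)} \right)} \right)} 113 = 0 \cdot 113 = 0$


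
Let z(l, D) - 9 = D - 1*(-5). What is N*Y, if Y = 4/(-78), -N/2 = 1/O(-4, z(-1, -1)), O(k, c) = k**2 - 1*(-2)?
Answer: 2/351 ≈ 0.0056980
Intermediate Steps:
z(l, D) = 14 + D (z(l, D) = 9 + (D - 1*(-5)) = 9 + (D + 5) = 9 + (5 + D) = 14 + D)
O(k, c) = 2 + k**2 (O(k, c) = k**2 + 2 = 2 + k**2)
N = -1/9 (N = -2/(2 + (-4)**2) = -2/(2 + 16) = -2/18 = -2*1/18 = -1/9 ≈ -0.11111)
Y = -2/39 (Y = 4*(-1/78) = -2/39 ≈ -0.051282)
N*Y = -1/9*(-2/39) = 2/351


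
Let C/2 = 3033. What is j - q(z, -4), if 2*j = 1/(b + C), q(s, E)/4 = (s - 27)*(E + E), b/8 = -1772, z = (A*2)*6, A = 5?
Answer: 17128319/16220 ≈ 1056.0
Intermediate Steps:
C = 6066 (C = 2*3033 = 6066)
z = 60 (z = (5*2)*6 = 10*6 = 60)
b = -14176 (b = 8*(-1772) = -14176)
q(s, E) = 8*E*(-27 + s) (q(s, E) = 4*((s - 27)*(E + E)) = 4*((-27 + s)*(2*E)) = 4*(2*E*(-27 + s)) = 8*E*(-27 + s))
j = -1/16220 (j = 1/(2*(-14176 + 6066)) = (½)/(-8110) = (½)*(-1/8110) = -1/16220 ≈ -6.1652e-5)
j - q(z, -4) = -1/16220 - 8*(-4)*(-27 + 60) = -1/16220 - 8*(-4)*33 = -1/16220 - 1*(-1056) = -1/16220 + 1056 = 17128319/16220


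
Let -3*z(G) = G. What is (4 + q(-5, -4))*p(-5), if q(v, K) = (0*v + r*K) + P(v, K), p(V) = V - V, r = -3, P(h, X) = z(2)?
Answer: 0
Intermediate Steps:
z(G) = -G/3
P(h, X) = -⅔ (P(h, X) = -⅓*2 = -⅔)
p(V) = 0
q(v, K) = -⅔ - 3*K (q(v, K) = (0*v - 3*K) - ⅔ = (0 - 3*K) - ⅔ = -3*K - ⅔ = -⅔ - 3*K)
(4 + q(-5, -4))*p(-5) = (4 + (-⅔ - 3*(-4)))*0 = (4 + (-⅔ + 12))*0 = (4 + 34/3)*0 = (46/3)*0 = 0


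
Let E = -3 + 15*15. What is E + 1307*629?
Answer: 822325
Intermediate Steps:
E = 222 (E = -3 + 225 = 222)
E + 1307*629 = 222 + 1307*629 = 222 + 822103 = 822325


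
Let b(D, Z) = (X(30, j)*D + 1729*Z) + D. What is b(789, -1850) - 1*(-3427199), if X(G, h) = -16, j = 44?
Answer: 216714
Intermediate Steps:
b(D, Z) = -15*D + 1729*Z (b(D, Z) = (-16*D + 1729*Z) + D = -15*D + 1729*Z)
b(789, -1850) - 1*(-3427199) = (-15*789 + 1729*(-1850)) - 1*(-3427199) = (-11835 - 3198650) + 3427199 = -3210485 + 3427199 = 216714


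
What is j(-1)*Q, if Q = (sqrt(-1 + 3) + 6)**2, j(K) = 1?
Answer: (6 + sqrt(2))**2 ≈ 54.971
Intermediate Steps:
Q = (6 + sqrt(2))**2 (Q = (sqrt(2) + 6)**2 = (6 + sqrt(2))**2 ≈ 54.971)
j(-1)*Q = 1*(6 + sqrt(2))**2 = (6 + sqrt(2))**2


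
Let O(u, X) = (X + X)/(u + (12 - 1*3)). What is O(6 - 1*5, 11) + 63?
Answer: 326/5 ≈ 65.200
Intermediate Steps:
O(u, X) = 2*X/(9 + u) (O(u, X) = (2*X)/(u + (12 - 3)) = (2*X)/(u + 9) = (2*X)/(9 + u) = 2*X/(9 + u))
O(6 - 1*5, 11) + 63 = 2*11/(9 + (6 - 1*5)) + 63 = 2*11/(9 + (6 - 5)) + 63 = 2*11/(9 + 1) + 63 = 2*11/10 + 63 = 2*11*(⅒) + 63 = 11/5 + 63 = 326/5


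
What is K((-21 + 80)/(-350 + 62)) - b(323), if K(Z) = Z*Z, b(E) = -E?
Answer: 26794393/82944 ≈ 323.04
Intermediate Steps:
K(Z) = Z**2
K((-21 + 80)/(-350 + 62)) - b(323) = ((-21 + 80)/(-350 + 62))**2 - (-1)*323 = (59/(-288))**2 - 1*(-323) = (59*(-1/288))**2 + 323 = (-59/288)**2 + 323 = 3481/82944 + 323 = 26794393/82944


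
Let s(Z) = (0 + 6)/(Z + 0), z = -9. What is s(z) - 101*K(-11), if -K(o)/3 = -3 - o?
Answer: 7270/3 ≈ 2423.3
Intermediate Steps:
K(o) = 9 + 3*o (K(o) = -3*(-3 - o) = 9 + 3*o)
s(Z) = 6/Z
s(z) - 101*K(-11) = 6/(-9) - 101*(9 + 3*(-11)) = 6*(-⅑) - 101*(9 - 33) = -⅔ - 101*(-24) = -⅔ + 2424 = 7270/3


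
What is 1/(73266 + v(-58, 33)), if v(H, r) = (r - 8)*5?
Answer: 1/73391 ≈ 1.3626e-5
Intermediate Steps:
v(H, r) = -40 + 5*r (v(H, r) = (-8 + r)*5 = -40 + 5*r)
1/(73266 + v(-58, 33)) = 1/(73266 + (-40 + 5*33)) = 1/(73266 + (-40 + 165)) = 1/(73266 + 125) = 1/73391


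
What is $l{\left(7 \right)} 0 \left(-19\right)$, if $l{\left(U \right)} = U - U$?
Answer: $0$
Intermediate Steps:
$l{\left(U \right)} = 0$
$l{\left(7 \right)} 0 \left(-19\right) = 0 \cdot 0 \left(-19\right) = 0 \left(-19\right) = 0$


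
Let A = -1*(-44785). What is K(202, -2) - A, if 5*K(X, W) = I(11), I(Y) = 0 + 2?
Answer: -223923/5 ≈ -44785.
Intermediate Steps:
A = 44785
I(Y) = 2
K(X, W) = 2/5 (K(X, W) = (1/5)*2 = 2/5)
K(202, -2) - A = 2/5 - 1*44785 = 2/5 - 44785 = -223923/5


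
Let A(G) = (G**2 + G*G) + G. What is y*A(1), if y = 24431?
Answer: 73293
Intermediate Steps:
A(G) = G + 2*G**2 (A(G) = (G**2 + G**2) + G = 2*G**2 + G = G + 2*G**2)
y*A(1) = 24431*(1*(1 + 2*1)) = 24431*(1*(1 + 2)) = 24431*(1*3) = 24431*3 = 73293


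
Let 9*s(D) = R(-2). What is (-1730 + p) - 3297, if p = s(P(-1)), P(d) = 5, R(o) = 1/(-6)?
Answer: -271459/54 ≈ -5027.0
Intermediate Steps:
R(o) = -⅙ (R(o) = 1*(-⅙) = -⅙)
s(D) = -1/54 (s(D) = (⅑)*(-⅙) = -1/54)
p = -1/54 ≈ -0.018519
(-1730 + p) - 3297 = (-1730 - 1/54) - 3297 = -93421/54 - 3297 = -271459/54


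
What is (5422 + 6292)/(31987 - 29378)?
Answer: 11714/2609 ≈ 4.4898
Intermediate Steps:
(5422 + 6292)/(31987 - 29378) = 11714/2609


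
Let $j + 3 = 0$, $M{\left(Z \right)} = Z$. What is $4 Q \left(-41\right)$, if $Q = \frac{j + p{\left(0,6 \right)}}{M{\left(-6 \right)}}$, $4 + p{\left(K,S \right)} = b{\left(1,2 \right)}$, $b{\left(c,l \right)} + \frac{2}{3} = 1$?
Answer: $- \frac{1640}{9} \approx -182.22$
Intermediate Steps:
$b{\left(c,l \right)} = \frac{1}{3}$ ($b{\left(c,l \right)} = - \frac{2}{3} + 1 = \frac{1}{3}$)
$p{\left(K,S \right)} = - \frac{11}{3}$ ($p{\left(K,S \right)} = -4 + \frac{1}{3} = - \frac{11}{3}$)
$j = -3$ ($j = -3 + 0 = -3$)
$Q = \frac{10}{9}$ ($Q = \frac{-3 - \frac{11}{3}}{-6} = \left(- \frac{20}{3}\right) \left(- \frac{1}{6}\right) = \frac{10}{9} \approx 1.1111$)
$4 Q \left(-41\right) = 4 \cdot \frac{10}{9} \left(-41\right) = \frac{40}{9} \left(-41\right) = - \frac{1640}{9}$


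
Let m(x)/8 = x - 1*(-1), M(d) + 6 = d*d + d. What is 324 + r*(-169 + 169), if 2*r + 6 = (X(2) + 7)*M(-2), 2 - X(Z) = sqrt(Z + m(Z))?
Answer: 324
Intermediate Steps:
M(d) = -6 + d + d**2 (M(d) = -6 + (d*d + d) = -6 + (d**2 + d) = -6 + (d + d**2) = -6 + d + d**2)
m(x) = 8 + 8*x (m(x) = 8*(x - 1*(-1)) = 8*(x + 1) = 8*(1 + x) = 8 + 8*x)
X(Z) = 2 - sqrt(8 + 9*Z) (X(Z) = 2 - sqrt(Z + (8 + 8*Z)) = 2 - sqrt(8 + 9*Z))
r = -21 + 2*sqrt(26) (r = -3 + (((2 - sqrt(8 + 9*2)) + 7)*(-6 - 2 + (-2)**2))/2 = -3 + (((2 - sqrt(8 + 18)) + 7)*(-6 - 2 + 4))/2 = -3 + (((2 - sqrt(26)) + 7)*(-4))/2 = -3 + ((9 - sqrt(26))*(-4))/2 = -3 + (-36 + 4*sqrt(26))/2 = -3 + (-18 + 2*sqrt(26)) = -21 + 2*sqrt(26) ≈ -10.802)
324 + r*(-169 + 169) = 324 + (-21 + 2*sqrt(26))*(-169 + 169) = 324 + (-21 + 2*sqrt(26))*0 = 324 + 0 = 324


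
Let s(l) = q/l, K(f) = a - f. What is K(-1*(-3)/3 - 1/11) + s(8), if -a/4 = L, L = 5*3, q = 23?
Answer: -5107/88 ≈ -58.034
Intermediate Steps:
L = 15
a = -60 (a = -4*15 = -60)
K(f) = -60 - f
s(l) = 23/l
K(-1*(-3)/3 - 1/11) + s(8) = (-60 - (-1*(-3)/3 - 1/11)) + 23/8 = (-60 - (3*(⅓) - 1*1/11)) + 23*(⅛) = (-60 - (1 - 1/11)) + 23/8 = (-60 - 1*10/11) + 23/8 = (-60 - 10/11) + 23/8 = -670/11 + 23/8 = -5107/88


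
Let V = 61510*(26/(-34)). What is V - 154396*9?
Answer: -24422218/17 ≈ -1.4366e+6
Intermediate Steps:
V = -799630/17 (V = 61510*(26*(-1/34)) = 61510*(-13/17) = -799630/17 ≈ -47037.)
V - 154396*9 = -799630/17 - 154396*9 = -799630/17 - 1*1389564 = -799630/17 - 1389564 = -24422218/17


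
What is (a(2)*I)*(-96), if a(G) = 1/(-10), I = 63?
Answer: 3024/5 ≈ 604.80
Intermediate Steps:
a(G) = -1/10
(a(2)*I)*(-96) = -1/10*63*(-96) = -63/10*(-96) = 3024/5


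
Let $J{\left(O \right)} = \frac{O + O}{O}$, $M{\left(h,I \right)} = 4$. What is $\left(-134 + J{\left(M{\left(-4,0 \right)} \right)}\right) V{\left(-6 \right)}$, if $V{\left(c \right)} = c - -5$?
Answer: $132$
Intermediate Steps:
$V{\left(c \right)} = 5 + c$ ($V{\left(c \right)} = c + 5 = 5 + c$)
$J{\left(O \right)} = 2$ ($J{\left(O \right)} = \frac{2 O}{O} = 2$)
$\left(-134 + J{\left(M{\left(-4,0 \right)} \right)}\right) V{\left(-6 \right)} = \left(-134 + 2\right) \left(5 - 6\right) = \left(-132\right) \left(-1\right) = 132$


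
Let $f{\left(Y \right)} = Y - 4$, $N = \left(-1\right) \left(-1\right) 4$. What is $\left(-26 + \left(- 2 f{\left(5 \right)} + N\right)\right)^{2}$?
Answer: $576$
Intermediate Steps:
$N = 4$ ($N = 1 \cdot 4 = 4$)
$f{\left(Y \right)} = -4 + Y$
$\left(-26 + \left(- 2 f{\left(5 \right)} + N\right)\right)^{2} = \left(-26 + \left(- 2 \left(-4 + 5\right) + 4\right)\right)^{2} = \left(-26 + \left(\left(-2\right) 1 + 4\right)\right)^{2} = \left(-26 + \left(-2 + 4\right)\right)^{2} = \left(-26 + 2\right)^{2} = \left(-24\right)^{2} = 576$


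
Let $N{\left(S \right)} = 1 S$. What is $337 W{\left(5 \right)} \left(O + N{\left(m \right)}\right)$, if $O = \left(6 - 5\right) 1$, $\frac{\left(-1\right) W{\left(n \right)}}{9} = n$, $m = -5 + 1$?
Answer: $45495$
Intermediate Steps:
$m = -4$
$N{\left(S \right)} = S$
$W{\left(n \right)} = - 9 n$
$O = 1$ ($O = 1 \cdot 1 = 1$)
$337 W{\left(5 \right)} \left(O + N{\left(m \right)}\right) = 337 \left(-9\right) 5 \left(1 - 4\right) = 337 \left(\left(-45\right) \left(-3\right)\right) = 337 \cdot 135 = 45495$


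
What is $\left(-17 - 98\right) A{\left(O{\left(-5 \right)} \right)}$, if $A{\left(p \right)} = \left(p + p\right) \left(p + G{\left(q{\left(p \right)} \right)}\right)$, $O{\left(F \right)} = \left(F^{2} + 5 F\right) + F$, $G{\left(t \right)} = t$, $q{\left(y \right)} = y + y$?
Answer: $-17250$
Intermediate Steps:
$q{\left(y \right)} = 2 y$
$O{\left(F \right)} = F^{2} + 6 F$
$A{\left(p \right)} = 6 p^{2}$ ($A{\left(p \right)} = \left(p + p\right) \left(p + 2 p\right) = 2 p 3 p = 6 p^{2}$)
$\left(-17 - 98\right) A{\left(O{\left(-5 \right)} \right)} = \left(-17 - 98\right) 6 \left(- 5 \left(6 - 5\right)\right)^{2} = - 115 \cdot 6 \left(\left(-5\right) 1\right)^{2} = - 115 \cdot 6 \left(-5\right)^{2} = - 115 \cdot 6 \cdot 25 = \left(-115\right) 150 = -17250$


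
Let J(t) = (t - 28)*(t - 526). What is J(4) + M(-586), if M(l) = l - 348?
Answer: 11594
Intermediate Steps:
M(l) = -348 + l
J(t) = (-526 + t)*(-28 + t) (J(t) = (-28 + t)*(-526 + t) = (-526 + t)*(-28 + t))
J(4) + M(-586) = (14728 + 4² - 554*4) + (-348 - 586) = (14728 + 16 - 2216) - 934 = 12528 - 934 = 11594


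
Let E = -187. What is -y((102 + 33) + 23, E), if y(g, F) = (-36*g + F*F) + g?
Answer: -29439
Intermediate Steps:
y(g, F) = F**2 - 35*g (y(g, F) = (-36*g + F**2) + g = (F**2 - 36*g) + g = F**2 - 35*g)
-y((102 + 33) + 23, E) = -((-187)**2 - 35*((102 + 33) + 23)) = -(34969 - 35*(135 + 23)) = -(34969 - 35*158) = -(34969 - 5530) = -1*29439 = -29439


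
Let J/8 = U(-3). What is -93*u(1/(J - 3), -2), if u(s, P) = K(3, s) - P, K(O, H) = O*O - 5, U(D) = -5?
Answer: -558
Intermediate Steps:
J = -40 (J = 8*(-5) = -40)
K(O, H) = -5 + O**2 (K(O, H) = O**2 - 5 = -5 + O**2)
u(s, P) = 4 - P (u(s, P) = (-5 + 3**2) - P = (-5 + 9) - P = 4 - P)
-93*u(1/(J - 3), -2) = -93*(4 - 1*(-2)) = -93*(4 + 2) = -93*6 = -558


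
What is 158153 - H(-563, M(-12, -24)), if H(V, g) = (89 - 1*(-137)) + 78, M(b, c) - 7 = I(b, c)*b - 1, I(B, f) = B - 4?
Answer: 157849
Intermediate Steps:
I(B, f) = -4 + B
M(b, c) = 6 + b*(-4 + b) (M(b, c) = 7 + ((-4 + b)*b - 1) = 7 + (b*(-4 + b) - 1) = 7 + (-1 + b*(-4 + b)) = 6 + b*(-4 + b))
H(V, g) = 304 (H(V, g) = (89 + 137) + 78 = 226 + 78 = 304)
158153 - H(-563, M(-12, -24)) = 158153 - 1*304 = 158153 - 304 = 157849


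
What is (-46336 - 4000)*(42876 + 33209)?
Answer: -3829814560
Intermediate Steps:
(-46336 - 4000)*(42876 + 33209) = -50336*76085 = -3829814560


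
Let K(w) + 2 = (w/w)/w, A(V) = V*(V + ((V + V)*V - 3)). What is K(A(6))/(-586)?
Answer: 899/263700 ≈ 0.0034092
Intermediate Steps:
A(V) = V*(-3 + V + 2*V²) (A(V) = V*(V + ((2*V)*V - 3)) = V*(V + (2*V² - 3)) = V*(V + (-3 + 2*V²)) = V*(-3 + V + 2*V²))
K(w) = -2 + 1/w (K(w) = -2 + (w/w)/w = -2 + 1/w)
K(A(6))/(-586) = (-2 + 1/(6*(-3 + 6 + 2*6²)))/(-586) = (-2 + 1/(6*(-3 + 6 + 2*36)))*(-1/586) = (-2 + 1/(6*(-3 + 6 + 72)))*(-1/586) = (-2 + 1/(6*75))*(-1/586) = (-2 + 1/450)*(-1/586) = -899/450*(-1/586) = 899/263700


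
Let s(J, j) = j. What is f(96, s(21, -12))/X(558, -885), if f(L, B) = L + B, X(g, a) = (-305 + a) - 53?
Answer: -84/1243 ≈ -0.067578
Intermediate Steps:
X(g, a) = -358 + a
f(L, B) = B + L
f(96, s(21, -12))/X(558, -885) = (-12 + 96)/(-358 - 885) = 84/(-1243) = 84*(-1/1243) = -84/1243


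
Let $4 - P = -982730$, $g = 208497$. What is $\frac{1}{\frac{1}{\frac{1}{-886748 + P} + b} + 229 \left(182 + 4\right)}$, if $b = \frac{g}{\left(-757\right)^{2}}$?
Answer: $\frac{20013366091}{852504319961368} \approx 2.3476 \cdot 10^{-5}$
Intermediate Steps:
$P = 982734$ ($P = 4 - -982730 = 4 + 982730 = 982734$)
$b = \frac{208497}{573049}$ ($b = \frac{208497}{\left(-757\right)^{2}} = \frac{208497}{573049} \approx 0.36384$)
$\frac{1}{\frac{1}{\frac{1}{-886748 + P} + b} + 229 \left(182 + 4\right)} = \frac{1}{\frac{1}{\frac{1}{-886748 + 982734} + \frac{208497}{573049}} + 229 \left(182 + 4\right)} = \frac{1}{\frac{1}{\frac{1}{95986} + \frac{208497}{573049}} + 229 \cdot 186} = \frac{1}{\frac{1}{\frac{1}{95986} + \frac{208497}{573049}} + 42594} = \frac{1}{\frac{1}{\frac{20013366091}{55004681314}} + 42594} = \frac{1}{\frac{55004681314}{20013366091} + 42594} = \frac{1}{\frac{852504319961368}{20013366091}} = \frac{20013366091}{852504319961368}$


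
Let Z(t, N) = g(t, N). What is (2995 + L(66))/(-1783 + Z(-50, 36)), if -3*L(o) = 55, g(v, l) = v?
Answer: -190/117 ≈ -1.6239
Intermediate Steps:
Z(t, N) = t
L(o) = -55/3 (L(o) = -⅓*55 = -55/3)
(2995 + L(66))/(-1783 + Z(-50, 36)) = (2995 - 55/3)/(-1783 - 50) = (8930/3)/(-1833) = (8930/3)*(-1/1833) = -190/117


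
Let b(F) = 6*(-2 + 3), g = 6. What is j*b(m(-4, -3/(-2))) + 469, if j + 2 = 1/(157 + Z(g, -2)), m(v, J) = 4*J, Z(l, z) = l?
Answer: 74497/163 ≈ 457.04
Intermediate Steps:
b(F) = 6 (b(F) = 6*1 = 6)
j = -325/163 (j = -2 + 1/(157 + 6) = -2 + 1/163 = -325/163 ≈ -1.9939)
j*b(m(-4, -3/(-2))) + 469 = -325/163*6 + 469 = -1950/163 + 469 = 74497/163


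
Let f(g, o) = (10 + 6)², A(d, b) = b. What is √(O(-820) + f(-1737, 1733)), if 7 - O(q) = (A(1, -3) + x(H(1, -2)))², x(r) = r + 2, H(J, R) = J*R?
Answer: √254 ≈ 15.937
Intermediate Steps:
x(r) = 2 + r
f(g, o) = 256 (f(g, o) = 16² = 256)
O(q) = -2 (O(q) = 7 - (-3 + (2 + 1*(-2)))² = 7 - (-3 + (2 - 2))² = 7 - (-3 + 0)² = 7 - 1*(-3)² = 7 - 1*9 = 7 - 9 = -2)
√(O(-820) + f(-1737, 1733)) = √(-2 + 256) = √254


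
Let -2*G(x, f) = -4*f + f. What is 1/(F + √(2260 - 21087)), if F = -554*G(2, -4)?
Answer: 3324/11067803 - I*√18827/11067803 ≈ 0.00030033 - 1.2397e-5*I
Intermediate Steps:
G(x, f) = 3*f/2 (G(x, f) = -(-4*f + f)/2 = -(-3)*f/2 = 3*f/2)
F = 3324 (F = -831*(-4) = -554*(-6) = 3324)
1/(F + √(2260 - 21087)) = 1/(3324 + √(2260 - 21087)) = 1/(3324 + √(-18827)) = 1/(3324 + I*√18827)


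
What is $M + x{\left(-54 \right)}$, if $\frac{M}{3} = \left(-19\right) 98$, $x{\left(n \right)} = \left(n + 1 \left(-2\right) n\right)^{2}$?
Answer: $-2670$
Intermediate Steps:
$x{\left(n \right)} = n^{2}$ ($x{\left(n \right)} = \left(n - 2 n\right)^{2} = \left(- n\right)^{2} = n^{2}$)
$M = -5586$ ($M = 3 \left(\left(-19\right) 98\right) = 3 \left(-1862\right) = -5586$)
$M + x{\left(-54 \right)} = -5586 + \left(-54\right)^{2} = -5586 + 2916 = -2670$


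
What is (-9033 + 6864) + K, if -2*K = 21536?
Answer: -12937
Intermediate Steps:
K = -10768 (K = -1/2*21536 = -10768)
(-9033 + 6864) + K = (-9033 + 6864) - 10768 = -2169 - 10768 = -12937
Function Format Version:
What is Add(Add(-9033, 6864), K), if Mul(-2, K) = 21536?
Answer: -12937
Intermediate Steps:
K = -10768 (K = Mul(Rational(-1, 2), 21536) = -10768)
Add(Add(-9033, 6864), K) = Add(Add(-9033, 6864), -10768) = Add(-2169, -10768) = -12937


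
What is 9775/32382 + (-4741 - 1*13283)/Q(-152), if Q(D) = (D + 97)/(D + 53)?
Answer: -5252829637/161910 ≈ -32443.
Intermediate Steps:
Q(D) = (97 + D)/(53 + D)
9775/32382 + (-4741 - 1*13283)/Q(-152) = 9775/32382 + (-4741 - 1*13283)/(((97 - 152)/(53 - 152))) = 9775*(1/32382) + (-4741 - 13283)/((-55/(-99))) = 9775/32382 - 18024/((-1/99*(-55))) = 9775/32382 - 18024/5/9 = 9775/32382 - 18024*9/5 = 9775/32382 - 162216/5 = -5252829637/161910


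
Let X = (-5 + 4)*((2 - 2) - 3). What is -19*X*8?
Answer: -456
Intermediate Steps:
X = 3 (X = -(0 - 3) = -1*(-3) = 3)
-19*X*8 = -19*3*8 = -57*8 = -456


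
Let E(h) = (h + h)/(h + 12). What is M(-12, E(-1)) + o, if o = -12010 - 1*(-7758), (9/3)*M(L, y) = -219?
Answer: -4325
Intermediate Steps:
E(h) = 2*h/(12 + h) (E(h) = (2*h)/(12 + h) = 2*h/(12 + h))
M(L, y) = -73 (M(L, y) = (1/3)*(-219) = -73)
o = -4252 (o = -12010 + 7758 = -4252)
M(-12, E(-1)) + o = -73 - 4252 = -4325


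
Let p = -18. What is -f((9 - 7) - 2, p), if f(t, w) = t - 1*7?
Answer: 7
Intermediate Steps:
f(t, w) = -7 + t (f(t, w) = t - 7 = -7 + t)
-f((9 - 7) - 2, p) = -(-7 + ((9 - 7) - 2)) = -(-7 + (2 - 2)) = -(-7 + 0) = -1*(-7) = 7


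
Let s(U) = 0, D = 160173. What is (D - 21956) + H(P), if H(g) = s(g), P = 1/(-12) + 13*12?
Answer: 138217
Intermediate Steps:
P = 1871/12 (P = -1/12 + 156 = 1871/12 ≈ 155.92)
H(g) = 0
(D - 21956) + H(P) = (160173 - 21956) + 0 = 138217 + 0 = 138217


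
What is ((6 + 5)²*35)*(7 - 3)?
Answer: 16940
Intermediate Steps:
((6 + 5)²*35)*(7 - 3) = (11²*35)*4 = (121*35)*4 = 4235*4 = 16940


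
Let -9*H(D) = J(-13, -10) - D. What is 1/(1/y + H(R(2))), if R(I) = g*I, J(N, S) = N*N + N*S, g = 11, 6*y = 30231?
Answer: -30231/930437 ≈ -0.032491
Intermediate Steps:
y = 10077/2 (y = (1/6)*30231 = 10077/2 ≈ 5038.5)
J(N, S) = N**2 + N*S
R(I) = 11*I
H(D) = -299/9 + D/9 (H(D) = -(-13*(-13 - 10) - D)/9 = -(-13*(-23) - D)/9 = -(299 - D)/9 = -299/9 + D/9)
1/(1/y + H(R(2))) = 1/(1/(10077/2) + (-299/9 + (11*2)/9)) = 1/(2/10077 + (-299/9 + (1/9)*22)) = 1/(2/10077 + (-299/9 + 22/9)) = 1/(2/10077 - 277/9) = 1/(-930437/30231) = -30231/930437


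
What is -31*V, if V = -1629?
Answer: 50499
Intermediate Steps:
-31*V = -31*(-1629) = 50499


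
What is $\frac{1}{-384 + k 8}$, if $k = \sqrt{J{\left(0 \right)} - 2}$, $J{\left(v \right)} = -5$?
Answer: $- \frac{6}{2311} - \frac{i \sqrt{7}}{18488} \approx -0.0025963 - 0.00014311 i$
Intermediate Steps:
$k = i \sqrt{7}$ ($k = \sqrt{-5 - 2} = \sqrt{-7} = i \sqrt{7} \approx 2.6458 i$)
$\frac{1}{-384 + k 8} = \frac{1}{-384 + i \sqrt{7} \cdot 8} = \frac{1}{-384 + 8 i \sqrt{7}}$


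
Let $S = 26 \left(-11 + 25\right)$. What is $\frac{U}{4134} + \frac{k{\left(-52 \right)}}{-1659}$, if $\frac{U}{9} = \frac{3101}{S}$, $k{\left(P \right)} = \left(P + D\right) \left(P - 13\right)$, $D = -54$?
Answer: $- \frac{491505029}{118877304} \approx -4.1346$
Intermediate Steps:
$k{\left(P \right)} = \left(-54 + P\right) \left(-13 + P\right)$ ($k{\left(P \right)} = \left(P - 54\right) \left(P - 13\right) = \left(-54 + P\right) \left(-13 + P\right)$)
$S = 364$ ($S = 26 \cdot 14 = 364$)
$U = \frac{3987}{52}$ ($U = 9 \cdot \frac{3101}{364} = 9 \cdot 3101 \cdot \frac{1}{364} = 9 \cdot \frac{443}{52} = \frac{3987}{52} \approx 76.673$)
$\frac{U}{4134} + \frac{k{\left(-52 \right)}}{-1659} = \frac{3987}{52 \cdot 4134} + \frac{702 + \left(-52\right)^{2} - -3484}{-1659} = \frac{3987}{52} \cdot \frac{1}{4134} + \left(702 + 2704 + 3484\right) \left(- \frac{1}{1659}\right) = \frac{1329}{71656} + 6890 \left(- \frac{1}{1659}\right) = \frac{1329}{71656} - \frac{6890}{1659} = - \frac{491505029}{118877304}$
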